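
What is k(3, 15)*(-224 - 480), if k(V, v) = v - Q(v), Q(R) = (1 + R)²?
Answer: 169664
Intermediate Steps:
k(V, v) = v - (1 + v)²
k(3, 15)*(-224 - 480) = (15 - (1 + 15)²)*(-224 - 480) = (15 - 1*16²)*(-704) = (15 - 1*256)*(-704) = (15 - 256)*(-704) = -241*(-704) = 169664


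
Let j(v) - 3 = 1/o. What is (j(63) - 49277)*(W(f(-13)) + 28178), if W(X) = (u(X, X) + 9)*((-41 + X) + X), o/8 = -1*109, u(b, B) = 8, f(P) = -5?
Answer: -1173469797919/872 ≈ -1.3457e+9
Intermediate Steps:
o = -872 (o = 8*(-1*109) = 8*(-109) = -872)
j(v) = 2615/872 (j(v) = 3 + 1/(-872) = 3 - 1/872 = 2615/872)
W(X) = -697 + 34*X (W(X) = (8 + 9)*((-41 + X) + X) = 17*(-41 + 2*X) = -697 + 34*X)
(j(63) - 49277)*(W(f(-13)) + 28178) = (2615/872 - 49277)*((-697 + 34*(-5)) + 28178) = -42966929*((-697 - 170) + 28178)/872 = -42966929*(-867 + 28178)/872 = -42966929/872*27311 = -1173469797919/872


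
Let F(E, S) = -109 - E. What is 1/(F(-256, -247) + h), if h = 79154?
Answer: 1/79301 ≈ 1.2610e-5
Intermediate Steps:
1/(F(-256, -247) + h) = 1/((-109 - 1*(-256)) + 79154) = 1/((-109 + 256) + 79154) = 1/(147 + 79154) = 1/79301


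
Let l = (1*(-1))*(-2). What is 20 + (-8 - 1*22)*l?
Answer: -40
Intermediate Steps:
l = 2 (l = -1*(-2) = 2)
20 + (-8 - 1*22)*l = 20 + (-8 - 1*22)*2 = 20 + (-8 - 22)*2 = 20 - 30*2 = 20 - 60 = -40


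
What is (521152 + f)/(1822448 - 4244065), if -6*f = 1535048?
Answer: -795932/7264851 ≈ -0.10956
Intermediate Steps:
f = -767524/3 (f = -1/6*1535048 = -767524/3 ≈ -2.5584e+5)
(521152 + f)/(1822448 - 4244065) = (521152 - 767524/3)/(1822448 - 4244065) = (795932/3)/(-2421617) = (795932/3)*(-1/2421617) = -795932/7264851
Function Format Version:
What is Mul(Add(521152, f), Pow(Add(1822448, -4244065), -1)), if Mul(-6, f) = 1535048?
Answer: Rational(-795932, 7264851) ≈ -0.10956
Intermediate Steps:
f = Rational(-767524, 3) (f = Mul(Rational(-1, 6), 1535048) = Rational(-767524, 3) ≈ -2.5584e+5)
Mul(Add(521152, f), Pow(Add(1822448, -4244065), -1)) = Mul(Add(521152, Rational(-767524, 3)), Pow(Add(1822448, -4244065), -1)) = Mul(Rational(795932, 3), Pow(-2421617, -1)) = Mul(Rational(795932, 3), Rational(-1, 2421617)) = Rational(-795932, 7264851)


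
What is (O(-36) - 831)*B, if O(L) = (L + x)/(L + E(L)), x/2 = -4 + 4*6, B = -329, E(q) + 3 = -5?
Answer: 3007718/11 ≈ 2.7343e+5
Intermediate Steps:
E(q) = -8 (E(q) = -3 - 5 = -8)
x = 40 (x = 2*(-4 + 4*6) = 2*(-4 + 24) = 2*20 = 40)
O(L) = (40 + L)/(-8 + L) (O(L) = (L + 40)/(L - 8) = (40 + L)/(-8 + L))
(O(-36) - 831)*B = ((40 - 36)/(-8 - 36) - 831)*(-329) = (4/(-44) - 831)*(-329) = (-1/44*4 - 831)*(-329) = (-1/11 - 831)*(-329) = -9142/11*(-329) = 3007718/11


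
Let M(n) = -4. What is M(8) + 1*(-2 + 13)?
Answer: 7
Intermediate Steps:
M(8) + 1*(-2 + 13) = -4 + 1*(-2 + 13) = -4 + 1*11 = -4 + 11 = 7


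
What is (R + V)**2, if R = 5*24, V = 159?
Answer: 77841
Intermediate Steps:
R = 120
(R + V)**2 = (120 + 159)**2 = 279**2 = 77841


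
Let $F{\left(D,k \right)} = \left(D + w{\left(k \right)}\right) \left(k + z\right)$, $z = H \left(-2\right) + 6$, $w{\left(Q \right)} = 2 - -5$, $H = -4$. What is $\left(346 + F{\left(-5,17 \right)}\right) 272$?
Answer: $110976$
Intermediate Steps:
$w{\left(Q \right)} = 7$ ($w{\left(Q \right)} = 2 + 5 = 7$)
$z = 14$ ($z = \left(-4\right) \left(-2\right) + 6 = 8 + 6 = 14$)
$F{\left(D,k \right)} = \left(7 + D\right) \left(14 + k\right)$ ($F{\left(D,k \right)} = \left(D + 7\right) \left(k + 14\right) = \left(7 + D\right) \left(14 + k\right)$)
$\left(346 + F{\left(-5,17 \right)}\right) 272 = \left(346 + \left(98 + 7 \cdot 17 + 14 \left(-5\right) - 85\right)\right) 272 = \left(346 + \left(98 + 119 - 70 - 85\right)\right) 272 = \left(346 + 62\right) 272 = 408 \cdot 272 = 110976$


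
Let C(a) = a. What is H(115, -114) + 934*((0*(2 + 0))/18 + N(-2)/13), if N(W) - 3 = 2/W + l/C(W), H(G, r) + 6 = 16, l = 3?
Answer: 597/13 ≈ 45.923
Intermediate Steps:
H(G, r) = 10 (H(G, r) = -6 + 16 = 10)
N(W) = 3 + 5/W (N(W) = 3 + (2/W + 3/W) = 3 + 5/W)
H(115, -114) + 934*((0*(2 + 0))/18 + N(-2)/13) = 10 + 934*((0*(2 + 0))/18 + (3 + 5/(-2))/13) = 10 + 934*((0*2)*(1/18) + (3 + 5*(-½))*(1/13)) = 10 + 934*(0*(1/18) + (3 - 5/2)*(1/13)) = 10 + 934*(0 + (½)*(1/13)) = 10 + 934*(0 + 1/26) = 10 + 934*(1/26) = 10 + 467/13 = 597/13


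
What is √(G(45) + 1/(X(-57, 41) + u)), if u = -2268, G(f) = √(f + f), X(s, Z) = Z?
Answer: √(-2227 + 14878587*√10)/2227 ≈ 3.0800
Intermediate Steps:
G(f) = √2*√f (G(f) = √(2*f) = √2*√f)
√(G(45) + 1/(X(-57, 41) + u)) = √(√2*√45 + 1/(41 - 2268)) = √(√2*(3*√5) + 1/(-2227)) = √(3*√10 - 1/2227) = √(-1/2227 + 3*√10)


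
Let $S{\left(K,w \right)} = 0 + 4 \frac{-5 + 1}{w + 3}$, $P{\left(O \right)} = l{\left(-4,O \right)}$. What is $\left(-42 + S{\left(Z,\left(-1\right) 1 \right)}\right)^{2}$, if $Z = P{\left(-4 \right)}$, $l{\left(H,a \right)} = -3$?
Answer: $2500$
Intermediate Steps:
$P{\left(O \right)} = -3$
$Z = -3$
$S{\left(K,w \right)} = - \frac{16}{3 + w}$ ($S{\left(K,w \right)} = 0 + 4 \left(- \frac{4}{3 + w}\right) = 0 - \frac{16}{3 + w} = - \frac{16}{3 + w}$)
$\left(-42 + S{\left(Z,\left(-1\right) 1 \right)}\right)^{2} = \left(-42 - \frac{16}{3 - 1}\right)^{2} = \left(-42 - \frac{16}{2}\right)^{2} = \left(-42 - 8\right)^{2} = \left(-50\right)^{2} = 2500$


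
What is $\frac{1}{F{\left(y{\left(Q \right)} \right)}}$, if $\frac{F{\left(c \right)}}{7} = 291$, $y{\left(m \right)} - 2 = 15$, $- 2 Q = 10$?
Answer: $\frac{1}{2037} \approx 0.00049092$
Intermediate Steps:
$Q = -5$ ($Q = \left(- \frac{1}{2}\right) 10 = -5$)
$y{\left(m \right)} = 17$ ($y{\left(m \right)} = 2 + 15 = 17$)
$F{\left(c \right)} = 2037$ ($F{\left(c \right)} = 7 \cdot 291 = 2037$)
$\frac{1}{F{\left(y{\left(Q \right)} \right)}} = \frac{1}{2037}$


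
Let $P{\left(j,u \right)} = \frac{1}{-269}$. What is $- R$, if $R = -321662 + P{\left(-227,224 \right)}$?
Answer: $\frac{86527079}{269} \approx 3.2166 \cdot 10^{5}$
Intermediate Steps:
$P{\left(j,u \right)} = - \frac{1}{269}$
$R = - \frac{86527079}{269}$ ($R = -321662 - \frac{1}{269} = - \frac{86527079}{269} \approx -3.2166 \cdot 10^{5}$)
$- R = \left(-1\right) \left(- \frac{86527079}{269}\right) = \frac{86527079}{269}$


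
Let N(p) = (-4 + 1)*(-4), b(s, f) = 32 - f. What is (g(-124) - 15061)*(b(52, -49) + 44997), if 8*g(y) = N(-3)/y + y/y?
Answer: -21046354725/31 ≈ -6.7892e+8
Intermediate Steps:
N(p) = 12 (N(p) = -3*(-4) = 12)
g(y) = ⅛ + 3/(2*y) (g(y) = (12/y + y/y)/8 = (12/y + 1)/8 = (1 + 12/y)/8 = ⅛ + 3/(2*y))
(g(-124) - 15061)*(b(52, -49) + 44997) = ((⅛)*(12 - 124)/(-124) - 15061)*((32 - 1*(-49)) + 44997) = ((⅛)*(-1/124)*(-112) - 15061)*((32 + 49) + 44997) = (7/62 - 15061)*(81 + 44997) = -933775/62*45078 = -21046354725/31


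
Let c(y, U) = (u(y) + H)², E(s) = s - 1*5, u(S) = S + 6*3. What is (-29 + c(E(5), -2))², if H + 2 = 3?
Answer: 110224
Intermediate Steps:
u(S) = 18 + S (u(S) = S + 18 = 18 + S)
E(s) = -5 + s (E(s) = s - 5 = -5 + s)
H = 1 (H = -2 + 3 = 1)
c(y, U) = (19 + y)² (c(y, U) = ((18 + y) + 1)² = (19 + y)²)
(-29 + c(E(5), -2))² = (-29 + (19 + (-5 + 5))²)² = (-29 + (19 + 0)²)² = (-29 + 19²)² = (-29 + 361)² = 332² = 110224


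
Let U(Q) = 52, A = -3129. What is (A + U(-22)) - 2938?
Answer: -6015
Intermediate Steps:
(A + U(-22)) - 2938 = (-3129 + 52) - 2938 = -3077 - 2938 = -6015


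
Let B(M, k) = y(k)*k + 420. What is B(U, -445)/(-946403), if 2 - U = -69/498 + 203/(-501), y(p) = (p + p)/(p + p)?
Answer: 25/946403 ≈ 2.6416e-5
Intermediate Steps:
y(p) = 1 (y(p) = (2*p)/((2*p)) = (2*p)*(1/(2*p)) = 1)
U = 211553/83166 (U = 2 - (-69/498 + 203/(-501)) = 2 - (-69*1/498 + 203*(-1/501)) = 2 - (-23/166 - 203/501) = 2 - 1*(-45221/83166) = 2 + 45221/83166 = 211553/83166 ≈ 2.5437)
B(M, k) = 420 + k (B(M, k) = 1*k + 420 = k + 420 = 420 + k)
B(U, -445)/(-946403) = (420 - 445)/(-946403) = -25*(-1/946403) = 25/946403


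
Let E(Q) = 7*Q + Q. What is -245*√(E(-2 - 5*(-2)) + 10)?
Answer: -245*√74 ≈ -2107.6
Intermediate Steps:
E(Q) = 8*Q
-245*√(E(-2 - 5*(-2)) + 10) = -245*√(8*(-2 - 5*(-2)) + 10) = -245*√(8*(-2 + 10) + 10) = -245*√(8*8 + 10) = -245*√(64 + 10) = -245*√74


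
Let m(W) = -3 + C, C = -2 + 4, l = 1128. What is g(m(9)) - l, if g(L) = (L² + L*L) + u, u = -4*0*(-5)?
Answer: -1126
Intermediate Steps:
C = 2
u = 0 (u = 0*(-5) = 0)
m(W) = -1 (m(W) = -3 + 2 = -1)
g(L) = 2*L² (g(L) = (L² + L*L) + 0 = (L² + L²) + 0 = 2*L² + 0 = 2*L²)
g(m(9)) - l = 2*(-1)² - 1*1128 = 2*1 - 1128 = 2 - 1128 = -1126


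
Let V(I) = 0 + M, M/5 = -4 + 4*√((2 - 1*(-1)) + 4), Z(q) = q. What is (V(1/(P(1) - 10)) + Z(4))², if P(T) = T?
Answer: 3056 - 640*√7 ≈ 1362.7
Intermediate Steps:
M = -20 + 20*√7 (M = 5*(-4 + 4*√((2 - 1*(-1)) + 4)) = 5*(-4 + 4*√((2 + 1) + 4)) = 5*(-4 + 4*√(3 + 4)) = 5*(-4 + 4*√7) = -20 + 20*√7 ≈ 32.915)
V(I) = -20 + 20*√7 (V(I) = 0 + (-20 + 20*√7) = -20 + 20*√7)
(V(1/(P(1) - 10)) + Z(4))² = ((-20 + 20*√7) + 4)² = (-16 + 20*√7)²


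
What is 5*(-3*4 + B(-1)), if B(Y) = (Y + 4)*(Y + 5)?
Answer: 0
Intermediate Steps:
B(Y) = (4 + Y)*(5 + Y)
5*(-3*4 + B(-1)) = 5*(-3*4 + (20 + (-1)**2 + 9*(-1))) = 5*(-12 + (20 + 1 - 9)) = 5*(-12 + 12) = 5*0 = 0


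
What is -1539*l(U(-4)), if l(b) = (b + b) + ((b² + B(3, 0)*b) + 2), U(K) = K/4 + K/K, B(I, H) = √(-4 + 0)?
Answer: -3078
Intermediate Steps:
B(I, H) = 2*I (B(I, H) = √(-4) = 2*I)
U(K) = 1 + K/4 (U(K) = K*(¼) + 1 = K/4 + 1 = 1 + K/4)
l(b) = 2 + b² + 2*b + 2*I*b (l(b) = (b + b) + ((b² + (2*I)*b) + 2) = 2*b + ((b² + 2*I*b) + 2) = 2*b + (2 + b² + 2*I*b) = 2 + b² + 2*b + 2*I*b)
-1539*l(U(-4)) = -1539*(2 + (1 + (¼)*(-4))² + 2*(1 + (¼)*(-4))*(1 + I)) = -1539*(2 + (1 - 1)² + 2*(1 - 1)*(1 + I)) = -1539*(2 + 0² + 2*0*(1 + I)) = -1539*(2 + 0 + 0) = -1539*2 = -3078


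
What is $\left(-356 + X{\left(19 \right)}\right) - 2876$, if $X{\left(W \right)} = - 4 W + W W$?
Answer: $-2947$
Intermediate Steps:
$X{\left(W \right)} = W^{2} - 4 W$ ($X{\left(W \right)} = - 4 W + W^{2} = W^{2} - 4 W$)
$\left(-356 + X{\left(19 \right)}\right) - 2876 = \left(-356 + 19 \left(-4 + 19\right)\right) - 2876 = \left(-356 + 19 \cdot 15\right) - 2876 = \left(-356 + 285\right) - 2876 = -71 - 2876 = -2947$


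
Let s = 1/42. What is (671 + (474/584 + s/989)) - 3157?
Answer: -15071543929/6064548 ≈ -2485.2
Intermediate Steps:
s = 1/42 ≈ 0.023810
(671 + (474/584 + s/989)) - 3157 = (671 + (474/584 + (1/42)/989)) - 3157 = (671 + (474*(1/584) + (1/42)*(1/989))) - 3157 = (671 + (237/292 + 1/41538)) - 3157 = (671 + 4922399/6064548) - 3157 = 4074234107/6064548 - 3157 = -15071543929/6064548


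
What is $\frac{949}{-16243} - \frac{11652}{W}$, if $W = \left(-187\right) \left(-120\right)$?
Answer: $- \frac{17546583}{30374410} \approx -0.57768$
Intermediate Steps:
$W = 22440$
$\frac{949}{-16243} - \frac{11652}{W} = \frac{949}{-16243} - \frac{11652}{22440} = 949 \left(- \frac{1}{16243}\right) - \frac{971}{1870} = - \frac{949}{16243} - \frac{971}{1870} = - \frac{17546583}{30374410}$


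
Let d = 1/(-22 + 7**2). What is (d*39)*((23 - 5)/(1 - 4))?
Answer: -26/3 ≈ -8.6667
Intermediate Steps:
d = 1/27 (d = 1/(-22 + 49) = 1/27 ≈ 0.037037)
(d*39)*((23 - 5)/(1 - 4)) = ((1/27)*39)*((23 - 5)/(1 - 4)) = 13*(18/(-3))/9 = 13*(18*(-1/3))/9 = (13/9)*(-6) = -26/3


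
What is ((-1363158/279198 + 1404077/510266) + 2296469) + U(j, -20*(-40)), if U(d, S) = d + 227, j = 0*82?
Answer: 18177725477984397/7914735926 ≈ 2.2967e+6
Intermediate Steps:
j = 0
U(d, S) = 227 + d
((-1363158/279198 + 1404077/510266) + 2296469) + U(j, -20*(-40)) = ((-1363158/279198 + 1404077/510266) + 2296469) + (227 + 0) = ((-1363158*1/279198 + 1404077*(1/510266)) + 2296469) + 227 = ((-75731/15511 + 1404077/510266) + 2296469) + 227 = (-16864316099/7914735926 + 2296469) + 227 = 18175928832929195/7914735926 + 227 = 18177725477984397/7914735926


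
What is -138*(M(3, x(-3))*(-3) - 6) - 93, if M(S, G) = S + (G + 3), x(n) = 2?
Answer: 4047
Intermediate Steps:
M(S, G) = 3 + G + S (M(S, G) = S + (3 + G) = 3 + G + S)
-138*(M(3, x(-3))*(-3) - 6) - 93 = -138*((3 + 2 + 3)*(-3) - 6) - 93 = -138*(8*(-3) - 6) - 93 = -138*(-24 - 6) - 93 = -138*(-30) - 93 = 4140 - 93 = 4047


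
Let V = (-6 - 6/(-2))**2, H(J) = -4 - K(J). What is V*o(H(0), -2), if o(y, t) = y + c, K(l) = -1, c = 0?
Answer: -27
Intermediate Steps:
H(J) = -3 (H(J) = -4 - 1*(-1) = -4 + 1 = -3)
o(y, t) = y (o(y, t) = y + 0 = y)
V = 9 (V = (-6 - 6*(-1/2))**2 = (-6 + 3)**2 = (-3)**2 = 9)
V*o(H(0), -2) = 9*(-3) = -27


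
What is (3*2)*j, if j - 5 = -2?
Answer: 18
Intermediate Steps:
j = 3 (j = 5 - 2 = 3)
(3*2)*j = (3*2)*3 = 6*3 = 18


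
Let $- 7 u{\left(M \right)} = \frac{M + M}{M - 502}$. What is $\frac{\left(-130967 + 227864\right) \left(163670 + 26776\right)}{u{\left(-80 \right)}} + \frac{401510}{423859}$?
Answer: $- \frac{7966446229551772873}{16954360} \approx -4.6988 \cdot 10^{11}$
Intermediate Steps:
$u{\left(M \right)} = - \frac{2 M}{7 \left(-502 + M\right)}$ ($u{\left(M \right)} = - \frac{\left(M + M\right) \frac{1}{M - 502}}{7} = - \frac{2 M \frac{1}{-502 + M}}{7} = - \frac{2 M}{7 \left(-502 + M\right)}$)
$\frac{\left(-130967 + 227864\right) \left(163670 + 26776\right)}{u{\left(-80 \right)}} + \frac{401510}{423859} = \frac{\left(-130967 + 227864\right) \left(163670 + 26776\right)}{\left(-2\right) \left(-80\right) \frac{1}{-3514 + 7 \left(-80\right)}} + \frac{401510}{423859} = \frac{96897 \cdot 190446}{\left(-2\right) \left(-80\right) \frac{1}{-3514 - 560}} + 401510 \cdot \frac{1}{423859} = \frac{18453646062}{\left(-2\right) \left(-80\right) \frac{1}{-4074}} + \frac{401510}{423859} = \frac{18453646062}{\left(-2\right) \left(-80\right) \left(- \frac{1}{4074}\right)} + \frac{401510}{423859} = \frac{18453646062}{- \frac{80}{2037}} + \frac{401510}{423859} = 18453646062 \left(- \frac{2037}{80}\right) + \frac{401510}{423859} = - \frac{18795038514147}{40} + \frac{401510}{423859} = - \frac{7966446229551772873}{16954360}$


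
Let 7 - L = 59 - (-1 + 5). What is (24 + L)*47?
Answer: -1128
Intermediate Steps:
L = -48 (L = 7 - (59 - (-1 + 5)) = 7 - (59 - 1*4) = 7 - (59 - 4) = 7 - 1*55 = 7 - 55 = -48)
(24 + L)*47 = (24 - 48)*47 = -24*47 = -1128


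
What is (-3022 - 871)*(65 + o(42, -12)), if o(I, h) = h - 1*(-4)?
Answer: -221901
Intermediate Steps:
o(I, h) = 4 + h (o(I, h) = h + 4 = 4 + h)
(-3022 - 871)*(65 + o(42, -12)) = (-3022 - 871)*(65 + (4 - 12)) = -3893*(65 - 8) = -3893*57 = -221901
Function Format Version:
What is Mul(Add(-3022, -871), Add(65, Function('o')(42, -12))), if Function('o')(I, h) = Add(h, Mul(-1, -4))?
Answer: -221901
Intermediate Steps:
Function('o')(I, h) = Add(4, h) (Function('o')(I, h) = Add(h, 4) = Add(4, h))
Mul(Add(-3022, -871), Add(65, Function('o')(42, -12))) = Mul(Add(-3022, -871), Add(65, Add(4, -12))) = Mul(-3893, Add(65, -8)) = Mul(-3893, 57) = -221901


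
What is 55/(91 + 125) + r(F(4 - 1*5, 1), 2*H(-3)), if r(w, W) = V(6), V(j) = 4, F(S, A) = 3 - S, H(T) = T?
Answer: 919/216 ≈ 4.2546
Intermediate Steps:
r(w, W) = 4
55/(91 + 125) + r(F(4 - 1*5, 1), 2*H(-3)) = 55/(91 + 125) + 4 = 55/216 + 4 = 919/216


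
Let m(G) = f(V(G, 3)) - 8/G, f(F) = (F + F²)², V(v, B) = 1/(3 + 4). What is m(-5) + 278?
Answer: 3356918/12005 ≈ 279.63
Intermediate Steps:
V(v, B) = ⅐ (V(v, B) = 1/7 = ⅐)
m(G) = 64/2401 - 8/G (m(G) = (⅐)²*(1 + ⅐)² - 8/G = (8/7)²/49 - 8/G = (1/49)*(64/49) - 8/G = 64/2401 - 8/G)
m(-5) + 278 = (64/2401 - 8/(-5)) + 278 = (64/2401 - 8*(-⅕)) + 278 = (64/2401 + 8/5) + 278 = 19528/12005 + 278 = 3356918/12005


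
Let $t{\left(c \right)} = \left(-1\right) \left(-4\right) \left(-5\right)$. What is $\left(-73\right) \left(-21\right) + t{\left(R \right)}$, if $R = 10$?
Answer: $1513$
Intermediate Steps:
$t{\left(c \right)} = -20$ ($t{\left(c \right)} = 4 \left(-5\right) = -20$)
$\left(-73\right) \left(-21\right) + t{\left(R \right)} = \left(-73\right) \left(-21\right) - 20 = 1533 - 20 = 1513$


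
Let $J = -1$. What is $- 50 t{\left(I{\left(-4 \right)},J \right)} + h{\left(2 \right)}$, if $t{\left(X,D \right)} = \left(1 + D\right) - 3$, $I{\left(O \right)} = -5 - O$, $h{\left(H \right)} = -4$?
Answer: $146$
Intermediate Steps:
$t{\left(X,D \right)} = -2 + D$
$- 50 t{\left(I{\left(-4 \right)},J \right)} + h{\left(2 \right)} = - 50 \left(-2 - 1\right) - 4 = \left(-50\right) \left(-3\right) - 4 = 150 - 4 = 146$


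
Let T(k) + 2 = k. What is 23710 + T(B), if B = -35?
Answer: 23673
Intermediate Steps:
T(k) = -2 + k
23710 + T(B) = 23710 + (-2 - 35) = 23710 - 37 = 23673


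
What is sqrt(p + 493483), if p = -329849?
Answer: sqrt(163634) ≈ 404.52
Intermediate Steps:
sqrt(p + 493483) = sqrt(-329849 + 493483) = sqrt(163634)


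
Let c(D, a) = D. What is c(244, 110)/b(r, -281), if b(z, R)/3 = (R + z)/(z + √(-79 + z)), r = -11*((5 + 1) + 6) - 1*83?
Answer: 13115/372 - 427*I*√6/372 ≈ 35.255 - 2.8116*I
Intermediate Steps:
r = -215 (r = -11*(6 + 6) - 83 = -11*12 - 83 = -132 - 83 = -215)
b(z, R) = 3*(R + z)/(z + √(-79 + z)) (b(z, R) = 3*((R + z)/(z + √(-79 + z))) = 3*(R + z)/(z + √(-79 + z)))
c(244, 110)/b(r, -281) = 244/((3*(-281 - 215)/(-215 + √(-79 - 215)))) = 244/((3*(-496)/(-215 + √(-294)))) = 244/((3*(-496)/(-215 + 7*I*√6))) = 244/((-1488/(-215 + 7*I*√6))) = 244*(215/1488 - 7*I*√6/1488) = 13115/372 - 427*I*√6/372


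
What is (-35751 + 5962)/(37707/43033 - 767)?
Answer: 1281910037/32968604 ≈ 38.883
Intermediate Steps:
(-35751 + 5962)/(37707/43033 - 767) = -29789/(37707*(1/43033) - 767) = -29789/(37707/43033 - 767) = -29789/(-32968604/43033) = -29789*(-43033/32968604) = 1281910037/32968604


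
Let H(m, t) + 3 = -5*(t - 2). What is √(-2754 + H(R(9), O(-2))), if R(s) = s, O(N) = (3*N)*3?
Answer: I*√2657 ≈ 51.546*I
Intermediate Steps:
O(N) = 9*N
H(m, t) = 7 - 5*t (H(m, t) = -3 - 5*(t - 2) = -3 - 5*(-2 + t) = -3 + (10 - 5*t) = 7 - 5*t)
√(-2754 + H(R(9), O(-2))) = √(-2754 + (7 - 45*(-2))) = √(-2754 + (7 - 5*(-18))) = √(-2754 + (7 + 90)) = √(-2754 + 97) = √(-2657) = I*√2657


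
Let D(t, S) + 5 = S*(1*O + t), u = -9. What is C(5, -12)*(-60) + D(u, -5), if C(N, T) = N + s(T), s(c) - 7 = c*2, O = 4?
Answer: 740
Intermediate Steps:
s(c) = 7 + 2*c (s(c) = 7 + c*2 = 7 + 2*c)
C(N, T) = 7 + N + 2*T (C(N, T) = N + (7 + 2*T) = 7 + N + 2*T)
D(t, S) = -5 + S*(4 + t) (D(t, S) = -5 + S*(1*4 + t) = -5 + S*(4 + t))
C(5, -12)*(-60) + D(u, -5) = (7 + 5 + 2*(-12))*(-60) + (-5 + 4*(-5) - 5*(-9)) = (7 + 5 - 24)*(-60) + (-5 - 20 + 45) = -12*(-60) + 20 = 720 + 20 = 740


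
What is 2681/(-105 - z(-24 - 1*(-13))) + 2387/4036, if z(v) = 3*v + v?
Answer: -10674909/246196 ≈ -43.359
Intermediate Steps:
z(v) = 4*v
2681/(-105 - z(-24 - 1*(-13))) + 2387/4036 = 2681/(-105 - 4*(-24 - 1*(-13))) + 2387/4036 = 2681/(-105 - 4*(-24 + 13)) + 2387*(1/4036) = 2681/(-105 - 4*(-11)) + 2387/4036 = 2681/(-105 - 1*(-44)) + 2387/4036 = 2681/(-105 + 44) + 2387/4036 = 2681/(-61) + 2387/4036 = 2681*(-1/61) + 2387/4036 = -2681/61 + 2387/4036 = -10674909/246196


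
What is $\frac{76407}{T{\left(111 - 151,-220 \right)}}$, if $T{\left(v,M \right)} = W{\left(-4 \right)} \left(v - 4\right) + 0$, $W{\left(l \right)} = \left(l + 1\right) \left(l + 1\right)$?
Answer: $- \frac{25469}{132} \approx -192.95$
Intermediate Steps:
$W{\left(l \right)} = \left(1 + l\right)^{2}$ ($W{\left(l \right)} = \left(1 + l\right) \left(1 + l\right) = \left(1 + l\right)^{2}$)
$T{\left(v,M \right)} = -36 + 9 v$ ($T{\left(v,M \right)} = \left(1 - 4\right)^{2} \left(v - 4\right) + 0 = \left(-3\right)^{2} \left(-4 + v\right) + 0 = 9 \left(-4 + v\right) + 0 = \left(-36 + 9 v\right) + 0 = -36 + 9 v$)
$\frac{76407}{T{\left(111 - 151,-220 \right)}} = \frac{76407}{-36 + 9 \left(111 - 151\right)} = \frac{76407}{-36 + 9 \left(-40\right)} = \frac{76407}{-36 - 360} = \frac{76407}{-396} = 76407 \left(- \frac{1}{396}\right) = - \frac{25469}{132}$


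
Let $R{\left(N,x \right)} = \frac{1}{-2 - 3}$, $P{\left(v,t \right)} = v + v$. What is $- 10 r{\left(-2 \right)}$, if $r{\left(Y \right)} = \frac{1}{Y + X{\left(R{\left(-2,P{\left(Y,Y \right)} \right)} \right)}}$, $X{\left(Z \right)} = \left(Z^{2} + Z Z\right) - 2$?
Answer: $\frac{125}{49} \approx 2.551$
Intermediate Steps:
$P{\left(v,t \right)} = 2 v$
$R{\left(N,x \right)} = - \frac{1}{5}$ ($R{\left(N,x \right)} = \frac{1}{-5} = - \frac{1}{5}$)
$X{\left(Z \right)} = -2 + 2 Z^{2}$ ($X{\left(Z \right)} = \left(Z^{2} + Z^{2}\right) - 2 = 2 Z^{2} - 2 = -2 + 2 Z^{2}$)
$r{\left(Y \right)} = \frac{1}{- \frac{48}{25} + Y}$ ($r{\left(Y \right)} = \frac{1}{Y - \left(2 - 2 \left(- \frac{1}{5}\right)^{2}\right)} = \frac{1}{Y + \left(-2 + 2 \cdot \frac{1}{25}\right)} = \frac{1}{Y + \left(-2 + \frac{2}{25}\right)} = \frac{1}{Y - \frac{48}{25}} = \frac{1}{- \frac{48}{25} + Y}$)
$- 10 r{\left(-2 \right)} = - 10 \frac{25}{-48 + 25 \left(-2\right)} = - 10 \frac{25}{-48 - 50} = - 10 \frac{25}{-98} = - 10 \cdot 25 \left(- \frac{1}{98}\right) = \left(-10\right) \left(- \frac{25}{98}\right) = \frac{125}{49}$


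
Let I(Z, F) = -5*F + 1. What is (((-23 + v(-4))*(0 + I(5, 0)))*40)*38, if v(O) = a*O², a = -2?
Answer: -83600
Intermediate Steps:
I(Z, F) = 1 - 5*F
v(O) = -2*O²
(((-23 + v(-4))*(0 + I(5, 0)))*40)*38 = (((-23 - 2*(-4)²)*(0 + (1 - 5*0)))*40)*38 = (((-23 - 2*16)*(0 + (1 + 0)))*40)*38 = (((-23 - 32)*(0 + 1))*40)*38 = (-55*1*40)*38 = -55*40*38 = -2200*38 = -83600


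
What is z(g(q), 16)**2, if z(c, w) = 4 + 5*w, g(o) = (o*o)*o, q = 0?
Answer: 7056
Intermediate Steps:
g(o) = o**3 (g(o) = o**2*o = o**3)
z(g(q), 16)**2 = (4 + 5*16)**2 = (4 + 80)**2 = 84**2 = 7056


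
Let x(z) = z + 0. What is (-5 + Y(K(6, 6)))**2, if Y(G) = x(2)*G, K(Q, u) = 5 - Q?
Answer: 49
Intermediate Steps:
x(z) = z
Y(G) = 2*G
(-5 + Y(K(6, 6)))**2 = (-5 + 2*(5 - 1*6))**2 = (-5 + 2*(5 - 6))**2 = (-5 + 2*(-1))**2 = (-5 - 2)**2 = (-7)**2 = 49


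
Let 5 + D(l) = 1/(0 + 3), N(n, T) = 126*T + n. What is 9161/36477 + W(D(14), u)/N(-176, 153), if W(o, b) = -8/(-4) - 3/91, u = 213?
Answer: 2275847255/9058187502 ≈ 0.25125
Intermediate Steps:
N(n, T) = n + 126*T
D(l) = -14/3 (D(l) = -5 + 1/(0 + 3) = -5 + 1/3 = -5 + ⅓ = -14/3)
W(o, b) = 179/91 (W(o, b) = -8*(-¼) - 3*1/91 = 2 - 3/91 = 179/91)
9161/36477 + W(D(14), u)/N(-176, 153) = 9161/36477 + 179/(91*(-176 + 126*153)) = 9161*(1/36477) + 179/(91*(-176 + 19278)) = 9161/36477 + (179/91)/19102 = 9161/36477 + (179/91)*(1/19102) = 9161/36477 + 179/1738282 = 2275847255/9058187502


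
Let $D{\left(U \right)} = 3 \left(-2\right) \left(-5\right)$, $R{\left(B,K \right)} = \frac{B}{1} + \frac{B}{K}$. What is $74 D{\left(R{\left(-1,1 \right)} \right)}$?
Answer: $2220$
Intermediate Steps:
$R{\left(B,K \right)} = B + \frac{B}{K}$ ($R{\left(B,K \right)} = B 1 + \frac{B}{K} = B + \frac{B}{K}$)
$D{\left(U \right)} = 30$ ($D{\left(U \right)} = \left(-6\right) \left(-5\right) = 30$)
$74 D{\left(R{\left(-1,1 \right)} \right)} = 74 \cdot 30 = 2220$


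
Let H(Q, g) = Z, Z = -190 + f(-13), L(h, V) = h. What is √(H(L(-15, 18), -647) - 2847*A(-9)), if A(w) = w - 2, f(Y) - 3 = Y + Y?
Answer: 72*√6 ≈ 176.36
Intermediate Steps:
f(Y) = 3 + 2*Y (f(Y) = 3 + (Y + Y) = 3 + 2*Y)
A(w) = -2 + w
Z = -213 (Z = -190 + (3 + 2*(-13)) = -190 + (3 - 26) = -190 - 23 = -213)
H(Q, g) = -213
√(H(L(-15, 18), -647) - 2847*A(-9)) = √(-213 - 2847*(-2 - 9)) = √(-213 - 2847*(-11)) = √(-213 + 31317) = √31104 = 72*√6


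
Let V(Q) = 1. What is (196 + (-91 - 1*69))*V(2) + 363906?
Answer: 363942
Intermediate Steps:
(196 + (-91 - 1*69))*V(2) + 363906 = (196 + (-91 - 1*69))*1 + 363906 = (196 + (-91 - 69))*1 + 363906 = (196 - 160)*1 + 363906 = 36*1 + 363906 = 36 + 363906 = 363942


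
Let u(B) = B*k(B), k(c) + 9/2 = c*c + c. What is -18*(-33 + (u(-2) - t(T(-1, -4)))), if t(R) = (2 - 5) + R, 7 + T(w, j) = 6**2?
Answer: 972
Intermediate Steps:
T(w, j) = 29 (T(w, j) = -7 + 6**2 = -7 + 36 = 29)
k(c) = -9/2 + c + c**2 (k(c) = -9/2 + (c*c + c) = -9/2 + (c**2 + c) = -9/2 + (c + c**2) = -9/2 + c + c**2)
t(R) = -3 + R
u(B) = B*(-9/2 + B + B**2)
-18*(-33 + (u(-2) - t(T(-1, -4)))) = -18*(-33 + (-2*(-9/2 - 2 + (-2)**2) - (-3 + 29))) = -18*(-33 + (-2*(-9/2 - 2 + 4) - 1*26)) = -18*(-33 + (-2*(-5/2) - 26)) = -18*(-33 + (5 - 26)) = -18*(-33 - 21) = -18*(-54) = 972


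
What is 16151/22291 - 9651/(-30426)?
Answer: 235513589/226075322 ≈ 1.0417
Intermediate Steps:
16151/22291 - 9651/(-30426) = 16151*(1/22291) - 9651*(-1/30426) = 16151/22291 + 3217/10142 = 235513589/226075322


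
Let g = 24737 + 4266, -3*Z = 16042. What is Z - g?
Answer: -103051/3 ≈ -34350.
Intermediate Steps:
Z = -16042/3 (Z = -⅓*16042 = -16042/3 ≈ -5347.3)
g = 29003
Z - g = -16042/3 - 1*29003 = -16042/3 - 29003 = -103051/3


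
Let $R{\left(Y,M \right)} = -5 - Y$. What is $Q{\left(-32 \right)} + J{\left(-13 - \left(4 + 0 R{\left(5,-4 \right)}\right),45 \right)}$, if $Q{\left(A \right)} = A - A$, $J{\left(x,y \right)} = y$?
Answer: $45$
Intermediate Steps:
$Q{\left(A \right)} = 0$
$Q{\left(-32 \right)} + J{\left(-13 - \left(4 + 0 R{\left(5,-4 \right)}\right),45 \right)} = 0 + 45 = 45$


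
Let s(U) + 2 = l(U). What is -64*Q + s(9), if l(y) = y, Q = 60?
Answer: -3833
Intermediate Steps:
s(U) = -2 + U
-64*Q + s(9) = -64*60 + (-2 + 9) = -3840 + 7 = -3833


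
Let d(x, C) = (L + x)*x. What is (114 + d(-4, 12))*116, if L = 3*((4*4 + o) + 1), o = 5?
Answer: -15544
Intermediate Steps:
L = 66 (L = 3*((4*4 + 5) + 1) = 3*((16 + 5) + 1) = 3*(21 + 1) = 3*22 = 66)
d(x, C) = x*(66 + x) (d(x, C) = (66 + x)*x = x*(66 + x))
(114 + d(-4, 12))*116 = (114 - 4*(66 - 4))*116 = (114 - 4*62)*116 = (114 - 248)*116 = -134*116 = -15544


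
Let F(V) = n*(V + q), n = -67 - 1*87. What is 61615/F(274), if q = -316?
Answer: 61615/6468 ≈ 9.5261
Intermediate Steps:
n = -154 (n = -67 - 87 = -154)
F(V) = 48664 - 154*V (F(V) = -154*(V - 316) = -154*(-316 + V) = 48664 - 154*V)
61615/F(274) = 61615/(48664 - 154*274) = 61615/(48664 - 42196) = 61615/6468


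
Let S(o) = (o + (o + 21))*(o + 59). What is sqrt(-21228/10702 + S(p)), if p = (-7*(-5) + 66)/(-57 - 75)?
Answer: sqrt(564676174307654)/706332 ≈ 33.643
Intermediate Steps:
p = -101/132 (p = (35 + 66)/(-132) = 101*(-1/132) = -101/132 ≈ -0.76515)
S(o) = (21 + 2*o)*(59 + o) (S(o) = (o + (21 + o))*(59 + o) = (21 + 2*o)*(59 + o))
sqrt(-21228/10702 + S(p)) = sqrt(-21228/10702 + (1239 + 2*(-101/132)**2 + 139*(-101/132))) = sqrt(-21228*1/10702 + (1239 + 2*(10201/17424) - 14039/132)) = sqrt(-10614/5351 + (1239 + 10201/8712 - 14039/132)) = sqrt(-10614/5351 + 9877795/8712) = sqrt(52763611877/46617912) = sqrt(564676174307654)/706332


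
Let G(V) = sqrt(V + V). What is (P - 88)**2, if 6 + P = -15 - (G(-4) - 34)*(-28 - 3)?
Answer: 1344881 - 144212*I*sqrt(2) ≈ 1.3449e+6 - 2.0395e+5*I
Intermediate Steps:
G(V) = sqrt(2)*sqrt(V) (G(V) = sqrt(2*V) = sqrt(2)*sqrt(V))
P = -1075 + 62*I*sqrt(2) (P = -6 + (-15 - (sqrt(2)*sqrt(-4) - 34)*(-28 - 3)) = -6 + (-15 - (sqrt(2)*(2*I) - 34)*(-31)) = -6 + (-15 - (2*I*sqrt(2) - 34)*(-31)) = -6 + (-15 - (-34 + 2*I*sqrt(2))*(-31)) = -6 + (-15 - (1054 - 62*I*sqrt(2))) = -6 + (-15 + (-1054 + 62*I*sqrt(2))) = -6 + (-1069 + 62*I*sqrt(2)) = -1075 + 62*I*sqrt(2) ≈ -1075.0 + 87.681*I)
(P - 88)**2 = ((-1075 + 62*I*sqrt(2)) - 88)**2 = (-1163 + 62*I*sqrt(2))**2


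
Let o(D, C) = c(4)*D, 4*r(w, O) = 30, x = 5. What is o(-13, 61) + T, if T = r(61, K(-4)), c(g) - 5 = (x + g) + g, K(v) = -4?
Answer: -453/2 ≈ -226.50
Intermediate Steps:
r(w, O) = 15/2 (r(w, O) = (1/4)*30 = 15/2)
c(g) = 10 + 2*g (c(g) = 5 + ((5 + g) + g) = 5 + (5 + 2*g) = 10 + 2*g)
T = 15/2 ≈ 7.5000
o(D, C) = 18*D (o(D, C) = (10 + 2*4)*D = (10 + 8)*D = 18*D)
o(-13, 61) + T = 18*(-13) + 15/2 = -234 + 15/2 = -453/2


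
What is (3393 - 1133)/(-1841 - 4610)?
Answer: -2260/6451 ≈ -0.35033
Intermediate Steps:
(3393 - 1133)/(-1841 - 4610) = 2260/(-6451) = 2260*(-1/6451) = -2260/6451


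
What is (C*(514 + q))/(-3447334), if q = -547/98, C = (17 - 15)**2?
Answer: -49825/84459683 ≈ -0.00058993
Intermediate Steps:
C = 4 (C = 2**2 = 4)
q = -547/98 (q = -547*1/98 = -547/98 ≈ -5.5816)
(C*(514 + q))/(-3447334) = (4*(514 - 547/98))/(-3447334) = (4*(49825/98))*(-1/3447334) = (99650/49)*(-1/3447334) = -49825/84459683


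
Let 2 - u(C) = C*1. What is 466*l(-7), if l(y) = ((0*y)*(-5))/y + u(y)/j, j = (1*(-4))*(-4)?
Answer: 2097/8 ≈ 262.13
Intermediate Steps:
u(C) = 2 - C
j = 16 (j = -4*(-4) = 16)
l(y) = ⅛ - y/16 (l(y) = ((0*y)*(-5))/y + (2 - y)/16 = (0*(-5))/y + (2 - y)*(1/16) = 0/y + (⅛ - y/16) = 0 + (⅛ - y/16) = ⅛ - y/16)
466*l(-7) = 466*(⅛ - 1/16*(-7)) = 466*(⅛ + 7/16) = 466*(9/16) = 2097/8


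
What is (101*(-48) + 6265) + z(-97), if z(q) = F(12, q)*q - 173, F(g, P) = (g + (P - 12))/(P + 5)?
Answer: 105039/92 ≈ 1141.7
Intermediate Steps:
F(g, P) = (-12 + P + g)/(5 + P) (F(g, P) = (g + (-12 + P))/(5 + P) = (-12 + P + g)/(5 + P))
z(q) = -173 + q**2/(5 + q) (z(q) = ((-12 + q + 12)/(5 + q))*q - 173 = (q/(5 + q))*q - 173 = q**2/(5 + q) - 173 = -173 + q**2/(5 + q))
(101*(-48) + 6265) + z(-97) = (101*(-48) + 6265) + (-865 + (-97)**2 - 173*(-97))/(5 - 97) = (-4848 + 6265) + (-865 + 9409 + 16781)/(-92) = 1417 - 1/92*25325 = 1417 - 25325/92 = 105039/92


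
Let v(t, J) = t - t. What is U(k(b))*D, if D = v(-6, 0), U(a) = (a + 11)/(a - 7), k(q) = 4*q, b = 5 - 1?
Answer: 0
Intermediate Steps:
b = 4
U(a) = (11 + a)/(-7 + a)
v(t, J) = 0
D = 0
U(k(b))*D = ((11 + 4*4)/(-7 + 4*4))*0 = ((11 + 16)/(-7 + 16))*0 = (27/9)*0 = ((⅑)*27)*0 = 3*0 = 0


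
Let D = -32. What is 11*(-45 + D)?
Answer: -847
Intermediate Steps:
11*(-45 + D) = 11*(-45 - 32) = 11*(-77) = -847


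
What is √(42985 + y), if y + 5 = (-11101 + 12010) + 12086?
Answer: 5*√2239 ≈ 236.59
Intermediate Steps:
y = 12990 (y = -5 + ((-11101 + 12010) + 12086) = -5 + (909 + 12086) = -5 + 12995 = 12990)
√(42985 + y) = √(42985 + 12990) = √55975 = 5*√2239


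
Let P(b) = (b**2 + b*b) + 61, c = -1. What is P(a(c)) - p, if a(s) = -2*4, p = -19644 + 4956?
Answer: 14877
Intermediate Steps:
p = -14688
a(s) = -8
P(b) = 61 + 2*b**2 (P(b) = (b**2 + b**2) + 61 = 2*b**2 + 61 = 61 + 2*b**2)
P(a(c)) - p = (61 + 2*(-8)**2) - 1*(-14688) = (61 + 2*64) + 14688 = (61 + 128) + 14688 = 189 + 14688 = 14877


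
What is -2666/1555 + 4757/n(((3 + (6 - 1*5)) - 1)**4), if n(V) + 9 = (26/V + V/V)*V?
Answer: 7135867/152390 ≈ 46.826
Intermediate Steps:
n(V) = -9 + V*(1 + 26/V) (n(V) = -9 + (26/V + V/V)*V = -9 + (26/V + 1)*V = -9 + (1 + 26/V)*V = -9 + V*(1 + 26/V))
-2666/1555 + 4757/n(((3 + (6 - 1*5)) - 1)**4) = -2666/1555 + 4757/(17 + ((3 + (6 - 1*5)) - 1)**4) = -2666*1/1555 + 4757/(17 + ((3 + (6 - 5)) - 1)**4) = -2666/1555 + 4757/(17 + ((3 + 1) - 1)**4) = -2666/1555 + 4757/(17 + (4 - 1)**4) = -2666/1555 + 4757/(17 + 3**4) = -2666/1555 + 4757/(17 + 81) = -2666/1555 + 4757/98 = 7135867/152390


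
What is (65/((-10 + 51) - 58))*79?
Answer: -5135/17 ≈ -302.06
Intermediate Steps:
(65/((-10 + 51) - 58))*79 = (65/(41 - 58))*79 = (65/(-17))*79 = (65*(-1/17))*79 = -65/17*79 = -5135/17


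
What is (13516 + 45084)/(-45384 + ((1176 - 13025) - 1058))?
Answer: -58600/58291 ≈ -1.0053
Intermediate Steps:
(13516 + 45084)/(-45384 + ((1176 - 13025) - 1058)) = 58600/(-45384 + (-11849 - 1058)) = 58600/(-45384 - 12907) = 58600/(-58291) = 58600*(-1/58291) = -58600/58291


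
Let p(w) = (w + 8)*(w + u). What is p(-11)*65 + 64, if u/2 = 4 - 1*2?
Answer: 1429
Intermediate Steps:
u = 4 (u = 2*(4 - 1*2) = 2*(4 - 2) = 2*2 = 4)
p(w) = (4 + w)*(8 + w) (p(w) = (w + 8)*(w + 4) = (8 + w)*(4 + w) = (4 + w)*(8 + w))
p(-11)*65 + 64 = (32 + (-11)² + 12*(-11))*65 + 64 = (32 + 121 - 132)*65 + 64 = 21*65 + 64 = 1365 + 64 = 1429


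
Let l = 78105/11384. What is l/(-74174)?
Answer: -78105/844396816 ≈ -9.2498e-5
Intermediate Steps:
l = 78105/11384 (l = 78105*(1/11384) = 78105/11384 ≈ 6.8609)
l/(-74174) = (78105/11384)/(-74174) = (78105/11384)*(-1/74174) = -78105/844396816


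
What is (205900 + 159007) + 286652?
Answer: 651559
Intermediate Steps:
(205900 + 159007) + 286652 = 364907 + 286652 = 651559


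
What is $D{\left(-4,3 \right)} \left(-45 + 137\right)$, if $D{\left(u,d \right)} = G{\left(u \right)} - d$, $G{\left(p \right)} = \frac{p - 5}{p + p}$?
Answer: $- \frac{345}{2} \approx -172.5$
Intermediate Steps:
$G{\left(p \right)} = \frac{-5 + p}{2 p}$
$D{\left(u,d \right)} = - d + \frac{-5 + u}{2 u}$ ($D{\left(u,d \right)} = \frac{-5 + u}{2 u} - d = - d + \frac{-5 + u}{2 u}$)
$D{\left(-4,3 \right)} \left(-45 + 137\right) = \left(\frac{1}{2} - 3 - \frac{5}{2 \left(-4\right)}\right) \left(-45 + 137\right) = \left(\frac{1}{2} - 3 - - \frac{5}{8}\right) 92 = \left(\frac{1}{2} - 3 + \frac{5}{8}\right) 92 = \left(- \frac{15}{8}\right) 92 = - \frac{345}{2}$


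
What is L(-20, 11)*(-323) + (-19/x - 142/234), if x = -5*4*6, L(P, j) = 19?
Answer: -28723259/4680 ≈ -6137.4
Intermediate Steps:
x = -120 (x = -20*6 = -120)
L(-20, 11)*(-323) + (-19/x - 142/234) = 19*(-323) + (-19/(-120) - 142/234) = -6137 + (-19*(-1/120) - 142*1/234) = -6137 + (19/120 - 71/117) = -6137 - 2099/4680 = -28723259/4680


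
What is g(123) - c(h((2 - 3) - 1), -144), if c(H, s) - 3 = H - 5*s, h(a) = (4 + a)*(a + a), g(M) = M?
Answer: -592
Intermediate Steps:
h(a) = 2*a*(4 + a) (h(a) = (4 + a)*(2*a) = 2*a*(4 + a))
c(H, s) = 3 + H - 5*s (c(H, s) = 3 + (H - 5*s) = 3 + H - 5*s)
g(123) - c(h((2 - 3) - 1), -144) = 123 - (3 + 2*((2 - 3) - 1)*(4 + ((2 - 3) - 1)) - 5*(-144)) = 123 - (3 + 2*(-1 - 1)*(4 + (-1 - 1)) + 720) = 123 - (3 + 2*(-2)*(4 - 2) + 720) = 123 - (3 + 2*(-2)*2 + 720) = 123 - (3 - 8 + 720) = 123 - 1*715 = 123 - 715 = -592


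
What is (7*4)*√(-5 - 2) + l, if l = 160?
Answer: 160 + 28*I*√7 ≈ 160.0 + 74.081*I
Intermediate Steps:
(7*4)*√(-5 - 2) + l = (7*4)*√(-5 - 2) + 160 = 28*√(-7) + 160 = 28*(I*√7) + 160 = 28*I*√7 + 160 = 160 + 28*I*√7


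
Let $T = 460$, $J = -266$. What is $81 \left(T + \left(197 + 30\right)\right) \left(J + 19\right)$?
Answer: $-13744809$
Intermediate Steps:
$81 \left(T + \left(197 + 30\right)\right) \left(J + 19\right) = 81 \left(460 + \left(197 + 30\right)\right) \left(-266 + 19\right) = 81 \left(460 + 227\right) \left(-247\right) = 81 \cdot 687 \left(-247\right) = 81 \left(-169689\right) = -13744809$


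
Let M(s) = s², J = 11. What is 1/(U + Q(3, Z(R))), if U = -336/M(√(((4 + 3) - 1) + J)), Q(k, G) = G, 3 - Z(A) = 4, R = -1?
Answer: -17/353 ≈ -0.048159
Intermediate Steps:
Z(A) = -1 (Z(A) = 3 - 1*4 = 3 - 4 = -1)
U = -336/17 (U = -336/(((4 + 3) - 1) + 11) = -336/((7 - 1) + 11) = -336/(6 + 11) = -336/((√17)²) = -336/17 ≈ -19.765)
1/(U + Q(3, Z(R))) = 1/(-336/17 - 1) = 1/(-353/17) = -17/353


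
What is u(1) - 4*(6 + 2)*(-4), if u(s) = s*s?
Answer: 129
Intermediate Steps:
u(s) = s²
u(1) - 4*(6 + 2)*(-4) = 1² - 4*(6 + 2)*(-4) = 1 - 4*8*(-4) = 1 - 32*(-4) = 1 - 1*(-128) = 1 + 128 = 129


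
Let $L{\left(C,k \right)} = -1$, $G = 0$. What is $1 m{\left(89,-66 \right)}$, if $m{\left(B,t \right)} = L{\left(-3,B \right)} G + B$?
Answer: $89$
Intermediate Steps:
$m{\left(B,t \right)} = B$ ($m{\left(B,t \right)} = \left(-1\right) 0 + B = 0 + B = B$)
$1 m{\left(89,-66 \right)} = 1 \cdot 89 = 89$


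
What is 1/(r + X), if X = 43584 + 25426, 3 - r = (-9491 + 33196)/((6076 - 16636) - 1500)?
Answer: 2412/166464097 ≈ 1.4490e-5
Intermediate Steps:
r = 11977/2412 (r = 3 - (-9491 + 33196)/((6076 - 16636) - 1500) = 3 - 23705/(-10560 - 1500) = 3 - 23705/(-12060) = 3 - 23705*(-1)/12060 = 3 - 1*(-4741/2412) = 3 + 4741/2412 = 11977/2412 ≈ 4.9656)
X = 69010
1/(r + X) = 1/(11977/2412 + 69010) = 1/(166464097/2412) = 2412/166464097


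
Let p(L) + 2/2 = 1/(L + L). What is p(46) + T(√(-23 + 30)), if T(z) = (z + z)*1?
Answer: -91/92 + 2*√7 ≈ 4.3024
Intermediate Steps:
p(L) = -1 + 1/(2*L) (p(L) = -1 + 1/(L + L) = -1 + 1/(2*L))
T(z) = 2*z (T(z) = (2*z)*1 = 2*z)
p(46) + T(√(-23 + 30)) = (½ - 1*46)/46 + 2*√(-23 + 30) = (½ - 46)/46 + 2*√7 = (1/46)*(-91/2) + 2*√7 = -91/92 + 2*√7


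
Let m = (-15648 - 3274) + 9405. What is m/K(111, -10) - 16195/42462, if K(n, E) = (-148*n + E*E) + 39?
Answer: 20044357/98809074 ≈ 0.20286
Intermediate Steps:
m = -9517 (m = -18922 + 9405 = -9517)
K(n, E) = 39 + E² - 148*n (K(n, E) = (-148*n + E²) + 39 = (E² - 148*n) + 39 = 39 + E² - 148*n)
m/K(111, -10) - 16195/42462 = -9517/(39 + (-10)² - 148*111) - 16195/42462 = -9517/(39 + 100 - 16428) - 16195*1/42462 = -9517/(-16289) - 16195/42462 = -9517*(-1/16289) - 16195/42462 = 9517/16289 - 16195/42462 = 20044357/98809074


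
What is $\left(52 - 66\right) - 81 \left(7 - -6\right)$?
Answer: $-1067$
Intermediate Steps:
$\left(52 - 66\right) - 81 \left(7 - -6\right) = -14 - 81 \left(7 + 6\right) = -14 - 1053 = -1067$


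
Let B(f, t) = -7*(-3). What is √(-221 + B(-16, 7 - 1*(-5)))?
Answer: 10*I*√2 ≈ 14.142*I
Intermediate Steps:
B(f, t) = 21
√(-221 + B(-16, 7 - 1*(-5))) = √(-221 + 21) = √(-200) = 10*I*√2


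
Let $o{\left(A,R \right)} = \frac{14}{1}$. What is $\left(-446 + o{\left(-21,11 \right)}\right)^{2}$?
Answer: $186624$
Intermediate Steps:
$o{\left(A,R \right)} = 14$ ($o{\left(A,R \right)} = 14 \cdot 1 = 14$)
$\left(-446 + o{\left(-21,11 \right)}\right)^{2} = \left(-446 + 14\right)^{2} = \left(-432\right)^{2} = 186624$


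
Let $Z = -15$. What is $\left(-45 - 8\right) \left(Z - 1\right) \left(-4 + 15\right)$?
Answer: $9328$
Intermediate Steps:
$\left(-45 - 8\right) \left(Z - 1\right) \left(-4 + 15\right) = \left(-45 - 8\right) \left(-15 - 1\right) \left(-4 + 15\right) = - 53 \left(\left(-16\right) 11\right) = \left(-53\right) \left(-176\right) = 9328$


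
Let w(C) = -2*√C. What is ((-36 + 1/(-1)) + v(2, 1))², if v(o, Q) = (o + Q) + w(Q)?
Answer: 1296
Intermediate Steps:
v(o, Q) = Q + o - 2*√Q (v(o, Q) = (o + Q) - 2*√Q = (Q + o) - 2*√Q = Q + o - 2*√Q)
((-36 + 1/(-1)) + v(2, 1))² = ((-36 + 1/(-1)) + (1 + 2 - 2*√1))² = ((-36 - 1) + (1 + 2 - 2*1))² = (-37 + (1 + 2 - 2))² = (-37 + 1)² = (-36)² = 1296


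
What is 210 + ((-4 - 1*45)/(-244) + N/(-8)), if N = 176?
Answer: 45921/244 ≈ 188.20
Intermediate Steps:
210 + ((-4 - 1*45)/(-244) + N/(-8)) = 210 + ((-4 - 1*45)/(-244) + 176/(-8)) = 210 + ((-4 - 45)*(-1/244) + 176*(-⅛)) = 210 + (-49*(-1/244) - 22) = 210 + (49/244 - 22) = 210 - 5319/244 = 45921/244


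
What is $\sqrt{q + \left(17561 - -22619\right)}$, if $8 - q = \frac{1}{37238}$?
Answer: $\frac{\sqrt{55727439427834}}{37238} \approx 200.47$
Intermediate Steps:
$q = \frac{297903}{37238}$ ($q = 8 - \frac{1}{37238} = \frac{297903}{37238} \approx 8.0$)
$\sqrt{q + \left(17561 - -22619\right)} = \sqrt{\frac{297903}{37238} + \left(17561 - -22619\right)} = \sqrt{\frac{297903}{37238} + \left(17561 + 22619\right)} = \sqrt{\frac{297903}{37238} + 40180} = \sqrt{\frac{1496520743}{37238}} = \frac{\sqrt{55727439427834}}{37238}$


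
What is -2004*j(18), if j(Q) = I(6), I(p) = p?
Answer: -12024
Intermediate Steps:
j(Q) = 6
-2004*j(18) = -2004*6 = -12024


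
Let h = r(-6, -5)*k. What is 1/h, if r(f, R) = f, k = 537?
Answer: -1/3222 ≈ -0.00031037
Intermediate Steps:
h = -3222 (h = -6*537 = -3222)
1/h = 1/(-3222) = -1/3222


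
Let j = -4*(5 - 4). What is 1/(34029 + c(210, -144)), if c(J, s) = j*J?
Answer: 1/33189 ≈ 3.0130e-5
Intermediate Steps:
j = -4 (j = -4*1 = -4)
c(J, s) = -4*J
1/(34029 + c(210, -144)) = 1/(34029 - 4*210) = 1/(34029 - 840) = 1/33189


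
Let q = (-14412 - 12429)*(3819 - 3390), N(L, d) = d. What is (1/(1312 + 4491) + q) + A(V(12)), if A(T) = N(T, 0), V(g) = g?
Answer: -66820320566/5803 ≈ -1.1515e+7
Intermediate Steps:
q = -11514789 (q = -26841*429 = -11514789)
A(T) = 0
(1/(1312 + 4491) + q) + A(V(12)) = (1/(1312 + 4491) - 11514789) + 0 = (1/5803 - 11514789) + 0 = -66820320566/5803 + 0 = -66820320566/5803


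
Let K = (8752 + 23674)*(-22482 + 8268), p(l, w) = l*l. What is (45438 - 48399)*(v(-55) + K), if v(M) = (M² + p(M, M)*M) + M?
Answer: 1365218110809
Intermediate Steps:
p(l, w) = l²
K = -460903164 (K = 32426*(-14214) = -460903164)
v(M) = M + M² + M³ (v(M) = (M² + M²*M) + M = (M² + M³) + M = M + M² + M³)
(45438 - 48399)*(v(-55) + K) = (45438 - 48399)*(-55*(1 - 55 + (-55)²) - 460903164) = -2961*(-55*(1 - 55 + 3025) - 460903164) = -2961*(-55*2971 - 460903164) = -2961*(-163405 - 460903164) = -2961*(-461066569) = 1365218110809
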